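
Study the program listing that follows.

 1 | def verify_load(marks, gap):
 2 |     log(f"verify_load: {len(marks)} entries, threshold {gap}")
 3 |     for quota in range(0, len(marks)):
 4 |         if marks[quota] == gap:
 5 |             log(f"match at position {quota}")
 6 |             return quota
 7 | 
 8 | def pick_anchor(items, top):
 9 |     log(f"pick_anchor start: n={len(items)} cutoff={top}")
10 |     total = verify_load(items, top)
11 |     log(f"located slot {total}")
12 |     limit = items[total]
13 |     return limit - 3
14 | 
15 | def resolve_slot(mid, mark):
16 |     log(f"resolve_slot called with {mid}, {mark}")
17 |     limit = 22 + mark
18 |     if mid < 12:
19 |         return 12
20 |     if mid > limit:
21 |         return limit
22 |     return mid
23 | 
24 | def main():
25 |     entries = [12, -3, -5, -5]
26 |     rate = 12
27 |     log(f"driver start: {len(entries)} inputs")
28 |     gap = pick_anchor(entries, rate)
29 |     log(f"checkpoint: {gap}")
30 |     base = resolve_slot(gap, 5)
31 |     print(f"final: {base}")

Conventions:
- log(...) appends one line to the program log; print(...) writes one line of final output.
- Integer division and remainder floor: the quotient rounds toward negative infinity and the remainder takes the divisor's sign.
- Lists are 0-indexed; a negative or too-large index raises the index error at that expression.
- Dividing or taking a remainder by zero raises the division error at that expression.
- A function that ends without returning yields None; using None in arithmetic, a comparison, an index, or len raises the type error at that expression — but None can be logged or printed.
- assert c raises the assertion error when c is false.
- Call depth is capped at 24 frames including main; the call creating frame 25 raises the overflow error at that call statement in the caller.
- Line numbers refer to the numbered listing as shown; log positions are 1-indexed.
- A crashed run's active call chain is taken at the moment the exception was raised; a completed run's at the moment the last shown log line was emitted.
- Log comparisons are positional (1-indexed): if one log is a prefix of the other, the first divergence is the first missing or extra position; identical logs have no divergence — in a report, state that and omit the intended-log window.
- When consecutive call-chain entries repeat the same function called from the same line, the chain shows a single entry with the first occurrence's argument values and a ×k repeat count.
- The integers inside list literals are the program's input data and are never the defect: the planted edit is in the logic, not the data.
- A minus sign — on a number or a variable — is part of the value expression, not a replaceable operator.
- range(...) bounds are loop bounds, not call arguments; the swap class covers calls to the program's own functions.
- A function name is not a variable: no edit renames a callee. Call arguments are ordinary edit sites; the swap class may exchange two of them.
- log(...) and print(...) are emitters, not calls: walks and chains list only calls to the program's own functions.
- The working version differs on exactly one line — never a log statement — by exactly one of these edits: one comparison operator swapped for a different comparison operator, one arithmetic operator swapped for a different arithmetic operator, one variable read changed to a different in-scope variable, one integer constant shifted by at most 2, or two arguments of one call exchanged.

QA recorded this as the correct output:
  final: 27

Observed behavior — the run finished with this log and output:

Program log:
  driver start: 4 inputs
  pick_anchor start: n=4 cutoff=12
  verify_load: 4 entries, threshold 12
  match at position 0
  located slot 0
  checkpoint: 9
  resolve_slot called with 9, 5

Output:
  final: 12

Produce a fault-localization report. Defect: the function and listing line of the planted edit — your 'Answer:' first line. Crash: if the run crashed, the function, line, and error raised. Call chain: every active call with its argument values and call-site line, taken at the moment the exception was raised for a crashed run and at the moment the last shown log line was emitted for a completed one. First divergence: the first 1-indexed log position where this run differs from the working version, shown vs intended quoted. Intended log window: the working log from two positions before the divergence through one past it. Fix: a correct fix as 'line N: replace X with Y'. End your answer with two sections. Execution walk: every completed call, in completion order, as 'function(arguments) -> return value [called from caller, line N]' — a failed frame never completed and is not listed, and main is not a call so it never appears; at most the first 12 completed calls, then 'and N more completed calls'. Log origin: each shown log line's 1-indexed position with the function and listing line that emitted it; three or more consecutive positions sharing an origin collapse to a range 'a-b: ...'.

Answer: the defect is in pick_anchor at line 13.
Core observation: Position 6 is the first bad log line: 'checkpoint: 9' should read 'checkpoint: 36'.
Call chain: main -> resolve_slot(9, 5) (called at line 30).
First divergence: at position 6 the run shows 'checkpoint: 9' where the working version logs 'checkpoint: 36'.
Intended log window:
  4: match at position 0
  5: located slot 0
  6: checkpoint: 36
  7: resolve_slot called with 36, 5
Execution walk:
  verify_load([12, -3, -5, -5], 12) -> 0  [called from pick_anchor, line 10]
  pick_anchor([12, -3, -5, -5], 12) -> 9  [called from main, line 28]
  resolve_slot(9, 5) -> 12  [called from main, line 30]
Origin of each log line:
  1 — main, line 27
  2 — pick_anchor, line 9
  3 — verify_load, line 2
  4 — verify_load, line 5
  5 — pick_anchor, line 11
  6 — main, line 29
  7 — resolve_slot, line 16
A correct fix: line 13: replace `-` with `*`.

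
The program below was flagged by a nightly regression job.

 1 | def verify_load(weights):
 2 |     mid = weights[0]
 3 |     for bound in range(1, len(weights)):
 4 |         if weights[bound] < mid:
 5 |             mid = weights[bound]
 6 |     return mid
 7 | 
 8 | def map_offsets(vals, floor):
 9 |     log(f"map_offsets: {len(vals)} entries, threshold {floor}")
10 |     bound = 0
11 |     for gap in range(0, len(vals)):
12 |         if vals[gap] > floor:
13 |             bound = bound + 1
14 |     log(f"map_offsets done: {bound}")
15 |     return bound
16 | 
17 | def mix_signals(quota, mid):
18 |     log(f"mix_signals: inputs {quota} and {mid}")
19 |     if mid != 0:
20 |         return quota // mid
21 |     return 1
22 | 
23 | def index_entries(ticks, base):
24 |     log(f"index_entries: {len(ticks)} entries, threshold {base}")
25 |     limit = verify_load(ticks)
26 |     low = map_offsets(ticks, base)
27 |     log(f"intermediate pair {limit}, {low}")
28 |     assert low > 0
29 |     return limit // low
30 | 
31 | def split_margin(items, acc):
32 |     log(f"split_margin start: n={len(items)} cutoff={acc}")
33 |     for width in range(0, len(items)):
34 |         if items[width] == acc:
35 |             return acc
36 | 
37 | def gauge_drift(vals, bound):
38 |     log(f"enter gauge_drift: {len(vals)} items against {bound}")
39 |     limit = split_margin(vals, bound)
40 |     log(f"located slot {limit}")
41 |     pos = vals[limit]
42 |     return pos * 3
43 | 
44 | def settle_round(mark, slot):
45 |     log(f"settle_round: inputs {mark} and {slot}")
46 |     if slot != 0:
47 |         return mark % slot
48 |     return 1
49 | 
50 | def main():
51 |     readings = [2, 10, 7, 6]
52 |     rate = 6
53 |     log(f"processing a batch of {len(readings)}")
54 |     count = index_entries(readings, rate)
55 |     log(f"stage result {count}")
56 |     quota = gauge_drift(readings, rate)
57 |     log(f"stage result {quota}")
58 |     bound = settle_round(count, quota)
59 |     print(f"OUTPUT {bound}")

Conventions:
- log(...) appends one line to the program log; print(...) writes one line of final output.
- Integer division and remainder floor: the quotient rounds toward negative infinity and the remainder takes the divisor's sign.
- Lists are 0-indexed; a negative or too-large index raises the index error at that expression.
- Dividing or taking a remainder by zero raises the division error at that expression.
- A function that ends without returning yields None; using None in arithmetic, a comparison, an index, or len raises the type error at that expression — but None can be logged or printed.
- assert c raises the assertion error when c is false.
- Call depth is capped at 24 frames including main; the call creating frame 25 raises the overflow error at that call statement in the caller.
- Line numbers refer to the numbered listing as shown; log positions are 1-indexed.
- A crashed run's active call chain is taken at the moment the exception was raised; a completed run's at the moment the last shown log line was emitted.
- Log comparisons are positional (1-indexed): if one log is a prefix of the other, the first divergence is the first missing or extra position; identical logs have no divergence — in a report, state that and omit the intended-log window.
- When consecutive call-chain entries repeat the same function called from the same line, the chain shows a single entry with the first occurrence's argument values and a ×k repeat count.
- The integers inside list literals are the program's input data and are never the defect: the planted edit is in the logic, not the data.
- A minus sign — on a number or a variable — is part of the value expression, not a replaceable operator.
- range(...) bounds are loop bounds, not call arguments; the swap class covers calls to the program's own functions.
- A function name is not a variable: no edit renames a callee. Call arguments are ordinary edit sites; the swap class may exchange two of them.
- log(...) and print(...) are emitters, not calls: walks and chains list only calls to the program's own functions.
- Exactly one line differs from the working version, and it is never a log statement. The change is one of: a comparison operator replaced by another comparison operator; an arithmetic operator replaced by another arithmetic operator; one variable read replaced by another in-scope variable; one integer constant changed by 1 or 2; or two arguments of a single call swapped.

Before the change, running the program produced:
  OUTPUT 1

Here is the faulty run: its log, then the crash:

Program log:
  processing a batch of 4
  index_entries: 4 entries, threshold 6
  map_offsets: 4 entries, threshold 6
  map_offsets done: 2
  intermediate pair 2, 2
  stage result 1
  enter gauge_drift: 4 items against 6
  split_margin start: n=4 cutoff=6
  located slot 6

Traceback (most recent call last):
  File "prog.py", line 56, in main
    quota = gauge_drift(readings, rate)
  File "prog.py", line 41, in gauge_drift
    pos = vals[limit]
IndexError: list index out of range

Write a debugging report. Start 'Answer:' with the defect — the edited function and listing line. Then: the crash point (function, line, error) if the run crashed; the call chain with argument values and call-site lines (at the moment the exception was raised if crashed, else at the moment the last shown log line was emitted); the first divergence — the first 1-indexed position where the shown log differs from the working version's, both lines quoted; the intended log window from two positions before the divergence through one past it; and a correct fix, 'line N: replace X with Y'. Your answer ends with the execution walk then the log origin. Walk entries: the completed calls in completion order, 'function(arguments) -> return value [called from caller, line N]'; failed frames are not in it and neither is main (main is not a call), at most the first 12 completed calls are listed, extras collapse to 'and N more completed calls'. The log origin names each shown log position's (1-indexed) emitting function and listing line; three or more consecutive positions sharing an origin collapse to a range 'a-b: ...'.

Answer: the defect is in split_margin at line 35.
Core observation: Log line 9 is where behavior first shows: 'located slot 6' appears instead of 'located slot 3'.
Crash: gauge_drift, line 41, IndexError.
Call chain: main -> gauge_drift([2, 10, 7, 6], 6) (called at line 56).
First divergence: at position 9 the run shows 'located slot 6' where the working version logs 'located slot 3'.
Intended log window:
  7: enter gauge_drift: 4 items against 6
  8: split_margin start: n=4 cutoff=6
  9: located slot 3
  10: stage result 18
Execution walk:
  verify_load([2, 10, 7, 6]) -> 2  [called from index_entries, line 25]
  map_offsets([2, 10, 7, 6], 6) -> 2  [called from index_entries, line 26]
  index_entries([2, 10, 7, 6], 6) -> 1  [called from main, line 54]
  split_margin([2, 10, 7, 6], 6) -> 6  [called from gauge_drift, line 39]
Origin of each log line:
  1: from main, line 53
  2: from index_entries, line 24
  3: from map_offsets, line 9
  4: from map_offsets, line 14
  5: from index_entries, line 27
  6: from main, line 55
  7: from gauge_drift, line 38
  8: from split_margin, line 32
  9: from gauge_drift, line 40
A correct fix: line 35: replace `acc` with `width`.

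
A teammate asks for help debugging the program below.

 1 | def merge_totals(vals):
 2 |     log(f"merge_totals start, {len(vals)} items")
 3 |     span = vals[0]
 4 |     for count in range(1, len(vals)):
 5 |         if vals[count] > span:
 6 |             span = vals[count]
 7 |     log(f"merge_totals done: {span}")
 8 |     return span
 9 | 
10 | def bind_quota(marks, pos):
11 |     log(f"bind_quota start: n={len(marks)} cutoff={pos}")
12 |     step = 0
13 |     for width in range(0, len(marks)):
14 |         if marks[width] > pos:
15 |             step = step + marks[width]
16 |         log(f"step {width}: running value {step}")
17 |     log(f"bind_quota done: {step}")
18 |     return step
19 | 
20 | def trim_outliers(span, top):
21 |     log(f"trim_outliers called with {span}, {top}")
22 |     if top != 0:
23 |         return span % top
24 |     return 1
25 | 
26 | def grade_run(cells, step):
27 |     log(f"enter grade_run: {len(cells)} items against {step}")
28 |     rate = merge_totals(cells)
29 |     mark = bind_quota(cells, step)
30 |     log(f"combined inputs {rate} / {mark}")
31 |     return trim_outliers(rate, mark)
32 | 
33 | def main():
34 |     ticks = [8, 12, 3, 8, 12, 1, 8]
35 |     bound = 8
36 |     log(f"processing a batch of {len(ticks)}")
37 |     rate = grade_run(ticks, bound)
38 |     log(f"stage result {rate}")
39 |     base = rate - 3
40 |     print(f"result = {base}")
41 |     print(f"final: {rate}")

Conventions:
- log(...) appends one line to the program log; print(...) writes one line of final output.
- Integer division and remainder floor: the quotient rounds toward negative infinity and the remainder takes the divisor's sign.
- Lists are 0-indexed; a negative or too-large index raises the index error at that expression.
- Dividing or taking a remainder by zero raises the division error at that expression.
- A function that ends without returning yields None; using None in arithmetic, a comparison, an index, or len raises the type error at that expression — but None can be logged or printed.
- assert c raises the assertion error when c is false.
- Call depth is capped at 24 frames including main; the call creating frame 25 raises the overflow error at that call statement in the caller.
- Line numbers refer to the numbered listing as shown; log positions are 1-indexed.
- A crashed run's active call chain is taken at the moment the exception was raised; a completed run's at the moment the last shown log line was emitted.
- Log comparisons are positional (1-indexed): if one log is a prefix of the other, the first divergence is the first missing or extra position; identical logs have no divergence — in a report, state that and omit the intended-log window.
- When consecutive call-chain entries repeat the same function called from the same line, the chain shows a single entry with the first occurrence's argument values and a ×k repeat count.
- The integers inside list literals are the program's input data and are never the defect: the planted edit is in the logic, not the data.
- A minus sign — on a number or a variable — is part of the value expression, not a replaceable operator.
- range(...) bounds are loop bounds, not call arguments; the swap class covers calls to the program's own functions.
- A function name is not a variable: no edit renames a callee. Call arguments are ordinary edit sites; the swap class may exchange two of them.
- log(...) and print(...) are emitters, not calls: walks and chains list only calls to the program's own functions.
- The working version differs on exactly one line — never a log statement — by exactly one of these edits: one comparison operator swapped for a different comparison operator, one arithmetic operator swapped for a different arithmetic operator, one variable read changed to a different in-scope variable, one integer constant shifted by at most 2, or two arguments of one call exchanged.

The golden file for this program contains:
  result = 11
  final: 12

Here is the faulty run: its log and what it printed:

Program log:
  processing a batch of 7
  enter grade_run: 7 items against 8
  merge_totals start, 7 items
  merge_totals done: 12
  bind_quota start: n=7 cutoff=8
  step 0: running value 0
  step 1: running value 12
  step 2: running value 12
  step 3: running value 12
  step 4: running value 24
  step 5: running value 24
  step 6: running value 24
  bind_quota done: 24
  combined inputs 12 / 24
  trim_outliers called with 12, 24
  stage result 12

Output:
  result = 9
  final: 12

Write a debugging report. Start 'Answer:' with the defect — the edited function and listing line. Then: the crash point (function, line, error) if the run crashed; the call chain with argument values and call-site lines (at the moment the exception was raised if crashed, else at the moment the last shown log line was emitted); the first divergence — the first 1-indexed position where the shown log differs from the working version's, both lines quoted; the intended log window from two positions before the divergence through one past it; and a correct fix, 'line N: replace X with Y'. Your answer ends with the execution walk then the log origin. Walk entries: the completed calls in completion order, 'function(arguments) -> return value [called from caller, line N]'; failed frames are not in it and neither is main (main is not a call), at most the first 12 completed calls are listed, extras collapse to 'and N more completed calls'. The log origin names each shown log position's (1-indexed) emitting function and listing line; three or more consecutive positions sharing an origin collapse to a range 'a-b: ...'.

Answer: the defect is in main at line 39.
Key observation: No log line changed; the fault shows up purely in the output.
Call chain: main.
First divergence: none; the two logs match at every position.
Execution walk:
  merge_totals([8, 12, 3, 8, 12, 1, 8]) -> 12  [called from grade_run, line 28]
  bind_quota([8, 12, 3, 8, 12, 1, 8], 8) -> 24  [called from grade_run, line 29]
  trim_outliers(12, 24) -> 12  [called from grade_run, line 31]
  grade_run([8, 12, 3, 8, 12, 1, 8], 8) -> 12  [called from main, line 37]
Log line origins:
  1: logged in main at line 36
  2: logged in grade_run at line 27
  3: logged in merge_totals at line 2
  4: logged in merge_totals at line 7
  5: logged in bind_quota at line 11
  6-12: logged in bind_quota at line 16
  13: logged in bind_quota at line 17
  14: logged in grade_run at line 30
  15: logged in trim_outliers at line 21
  16: logged in main at line 38
A correct fix: line 39: replace `3` with `1`.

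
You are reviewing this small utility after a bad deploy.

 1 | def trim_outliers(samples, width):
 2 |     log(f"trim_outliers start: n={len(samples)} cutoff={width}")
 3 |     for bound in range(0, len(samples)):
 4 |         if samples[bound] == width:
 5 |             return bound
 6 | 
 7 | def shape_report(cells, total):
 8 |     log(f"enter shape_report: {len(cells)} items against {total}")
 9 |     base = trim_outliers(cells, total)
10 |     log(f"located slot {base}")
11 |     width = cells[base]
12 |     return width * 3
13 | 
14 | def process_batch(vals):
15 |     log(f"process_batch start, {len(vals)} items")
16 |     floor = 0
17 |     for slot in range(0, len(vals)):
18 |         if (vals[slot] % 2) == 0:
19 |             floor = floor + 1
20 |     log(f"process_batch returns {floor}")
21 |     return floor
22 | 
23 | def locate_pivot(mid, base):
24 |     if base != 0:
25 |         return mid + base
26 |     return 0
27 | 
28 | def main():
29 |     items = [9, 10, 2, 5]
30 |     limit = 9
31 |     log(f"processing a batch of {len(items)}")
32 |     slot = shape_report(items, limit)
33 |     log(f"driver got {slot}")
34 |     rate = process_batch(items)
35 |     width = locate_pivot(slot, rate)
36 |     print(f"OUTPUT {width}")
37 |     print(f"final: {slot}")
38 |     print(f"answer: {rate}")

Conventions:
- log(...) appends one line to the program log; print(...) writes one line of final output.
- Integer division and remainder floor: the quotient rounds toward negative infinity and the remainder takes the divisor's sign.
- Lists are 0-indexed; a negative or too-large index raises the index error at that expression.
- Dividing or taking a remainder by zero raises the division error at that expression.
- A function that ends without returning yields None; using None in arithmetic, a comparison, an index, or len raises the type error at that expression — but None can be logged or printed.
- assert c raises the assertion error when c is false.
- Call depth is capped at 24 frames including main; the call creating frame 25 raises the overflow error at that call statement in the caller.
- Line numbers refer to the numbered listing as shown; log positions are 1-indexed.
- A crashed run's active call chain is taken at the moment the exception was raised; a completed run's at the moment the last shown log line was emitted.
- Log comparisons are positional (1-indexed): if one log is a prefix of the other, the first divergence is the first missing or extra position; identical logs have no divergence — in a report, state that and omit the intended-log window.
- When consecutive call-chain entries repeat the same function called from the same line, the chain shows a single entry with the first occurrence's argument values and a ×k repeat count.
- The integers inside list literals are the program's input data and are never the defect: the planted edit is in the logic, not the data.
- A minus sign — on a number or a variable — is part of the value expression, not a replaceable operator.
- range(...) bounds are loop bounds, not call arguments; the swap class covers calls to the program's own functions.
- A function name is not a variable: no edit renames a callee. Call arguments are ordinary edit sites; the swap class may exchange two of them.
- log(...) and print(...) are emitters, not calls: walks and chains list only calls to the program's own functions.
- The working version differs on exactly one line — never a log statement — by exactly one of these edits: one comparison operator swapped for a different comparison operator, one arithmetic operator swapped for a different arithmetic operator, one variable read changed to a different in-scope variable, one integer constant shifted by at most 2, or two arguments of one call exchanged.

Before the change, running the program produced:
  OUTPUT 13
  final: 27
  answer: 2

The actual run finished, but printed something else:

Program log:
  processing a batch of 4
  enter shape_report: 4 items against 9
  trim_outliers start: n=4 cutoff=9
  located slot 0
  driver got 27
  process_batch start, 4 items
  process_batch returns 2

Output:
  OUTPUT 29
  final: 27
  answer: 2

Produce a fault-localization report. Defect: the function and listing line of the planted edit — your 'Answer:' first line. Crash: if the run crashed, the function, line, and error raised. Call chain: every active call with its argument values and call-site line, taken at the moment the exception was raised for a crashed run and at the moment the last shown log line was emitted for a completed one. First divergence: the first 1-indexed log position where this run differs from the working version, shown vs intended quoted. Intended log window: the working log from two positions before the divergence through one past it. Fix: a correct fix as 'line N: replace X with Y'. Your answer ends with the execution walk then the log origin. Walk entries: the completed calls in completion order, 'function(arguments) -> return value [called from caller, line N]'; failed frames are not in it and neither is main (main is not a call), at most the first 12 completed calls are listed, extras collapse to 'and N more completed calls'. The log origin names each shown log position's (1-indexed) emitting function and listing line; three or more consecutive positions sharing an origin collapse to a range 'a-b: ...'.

Answer: the defect is in locate_pivot at line 25.
Key observation: No log line changed; the fault shows up purely in the output.
Call chain: main -> process_batch([9, 10, 2, 5]) (called at line 34).
First divergence: none — the logs agree in full.
Execution walk:
  trim_outliers([9, 10, 2, 5], 9) -> 0  [called from shape_report, line 9]
  shape_report([9, 10, 2, 5], 9) -> 27  [called from main, line 32]
  process_batch([9, 10, 2, 5]) -> 2  [called from main, line 34]
  locate_pivot(27, 2) -> 29  [called from main, line 35]
Log origin:
  1: emitted by main (line 31)
  2: emitted by shape_report (line 8)
  3: emitted by trim_outliers (line 2)
  4: emitted by shape_report (line 10)
  5: emitted by main (line 33)
  6: emitted by process_batch (line 15)
  7: emitted by process_batch (line 20)
A correct fix: line 25: replace `+` with `//`.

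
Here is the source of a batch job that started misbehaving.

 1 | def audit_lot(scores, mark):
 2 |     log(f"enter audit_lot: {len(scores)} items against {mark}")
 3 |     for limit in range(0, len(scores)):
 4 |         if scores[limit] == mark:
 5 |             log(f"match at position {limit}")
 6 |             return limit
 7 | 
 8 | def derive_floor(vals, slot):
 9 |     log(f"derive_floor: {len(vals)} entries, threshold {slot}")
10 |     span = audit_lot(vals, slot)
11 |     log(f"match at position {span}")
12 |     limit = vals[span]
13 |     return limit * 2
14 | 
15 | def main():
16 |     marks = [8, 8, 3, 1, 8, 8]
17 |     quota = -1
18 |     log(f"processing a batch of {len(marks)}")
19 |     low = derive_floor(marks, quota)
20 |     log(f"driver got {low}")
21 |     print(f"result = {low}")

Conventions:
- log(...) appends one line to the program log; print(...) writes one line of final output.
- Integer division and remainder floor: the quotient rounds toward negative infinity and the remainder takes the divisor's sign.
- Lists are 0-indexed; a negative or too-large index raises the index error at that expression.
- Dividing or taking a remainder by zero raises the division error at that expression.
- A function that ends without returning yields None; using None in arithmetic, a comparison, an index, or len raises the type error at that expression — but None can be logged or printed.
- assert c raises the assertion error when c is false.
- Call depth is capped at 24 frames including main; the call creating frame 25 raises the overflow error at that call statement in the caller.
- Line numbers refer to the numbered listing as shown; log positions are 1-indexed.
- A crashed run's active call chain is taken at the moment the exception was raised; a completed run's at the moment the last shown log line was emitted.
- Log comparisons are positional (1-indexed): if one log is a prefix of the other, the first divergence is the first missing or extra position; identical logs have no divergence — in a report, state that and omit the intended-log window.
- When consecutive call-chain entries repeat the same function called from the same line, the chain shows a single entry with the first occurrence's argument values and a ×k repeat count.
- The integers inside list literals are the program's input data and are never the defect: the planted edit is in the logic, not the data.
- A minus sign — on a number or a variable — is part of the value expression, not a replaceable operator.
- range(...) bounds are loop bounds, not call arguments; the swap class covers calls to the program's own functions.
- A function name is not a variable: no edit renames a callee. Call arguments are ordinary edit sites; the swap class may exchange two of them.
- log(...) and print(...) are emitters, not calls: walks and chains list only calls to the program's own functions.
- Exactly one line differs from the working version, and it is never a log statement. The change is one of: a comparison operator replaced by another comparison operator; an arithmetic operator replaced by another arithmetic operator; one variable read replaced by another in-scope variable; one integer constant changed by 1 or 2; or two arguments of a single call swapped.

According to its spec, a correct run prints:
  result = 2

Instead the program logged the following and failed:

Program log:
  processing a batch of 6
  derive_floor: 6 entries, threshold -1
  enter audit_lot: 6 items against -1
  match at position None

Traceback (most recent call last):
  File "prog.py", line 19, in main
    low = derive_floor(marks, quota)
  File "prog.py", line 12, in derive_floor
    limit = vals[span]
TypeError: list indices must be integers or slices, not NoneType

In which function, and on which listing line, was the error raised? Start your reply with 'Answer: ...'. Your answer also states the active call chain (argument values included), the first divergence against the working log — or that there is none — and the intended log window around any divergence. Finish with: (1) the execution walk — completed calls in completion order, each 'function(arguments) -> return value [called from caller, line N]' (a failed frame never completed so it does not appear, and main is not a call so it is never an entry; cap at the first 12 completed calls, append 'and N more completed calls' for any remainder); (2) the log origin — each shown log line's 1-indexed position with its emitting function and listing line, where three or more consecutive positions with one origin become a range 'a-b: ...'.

Answer: the error was raised in derive_floor, line 12.
Key fact: At log position 2 the runs split — shown 'derive_floor: 6 entries, threshold -1', but the working version logs 'derive_floor: 6 entries, threshold 1'.
Call chain: main -> derive_floor([8, 8, 3, 1, 8, 8], -1) (called at line 19).
First divergence: position 2 — the shown line 'derive_floor: 6 entries, threshold -1' should read 'derive_floor: 6 entries, threshold 1'.
Intended log window:
  1: processing a batch of 6
  2: derive_floor: 6 entries, threshold 1
  3: enter audit_lot: 6 items against 1
Execution walk:
  audit_lot([8, 8, 3, 1, 8, 8], -1) -> None  [called from derive_floor, line 10]
Origin of each log line:
  1: logged in main at line 18
  2: logged in derive_floor at line 9
  3: logged in audit_lot at line 2
  4: logged in derive_floor at line 11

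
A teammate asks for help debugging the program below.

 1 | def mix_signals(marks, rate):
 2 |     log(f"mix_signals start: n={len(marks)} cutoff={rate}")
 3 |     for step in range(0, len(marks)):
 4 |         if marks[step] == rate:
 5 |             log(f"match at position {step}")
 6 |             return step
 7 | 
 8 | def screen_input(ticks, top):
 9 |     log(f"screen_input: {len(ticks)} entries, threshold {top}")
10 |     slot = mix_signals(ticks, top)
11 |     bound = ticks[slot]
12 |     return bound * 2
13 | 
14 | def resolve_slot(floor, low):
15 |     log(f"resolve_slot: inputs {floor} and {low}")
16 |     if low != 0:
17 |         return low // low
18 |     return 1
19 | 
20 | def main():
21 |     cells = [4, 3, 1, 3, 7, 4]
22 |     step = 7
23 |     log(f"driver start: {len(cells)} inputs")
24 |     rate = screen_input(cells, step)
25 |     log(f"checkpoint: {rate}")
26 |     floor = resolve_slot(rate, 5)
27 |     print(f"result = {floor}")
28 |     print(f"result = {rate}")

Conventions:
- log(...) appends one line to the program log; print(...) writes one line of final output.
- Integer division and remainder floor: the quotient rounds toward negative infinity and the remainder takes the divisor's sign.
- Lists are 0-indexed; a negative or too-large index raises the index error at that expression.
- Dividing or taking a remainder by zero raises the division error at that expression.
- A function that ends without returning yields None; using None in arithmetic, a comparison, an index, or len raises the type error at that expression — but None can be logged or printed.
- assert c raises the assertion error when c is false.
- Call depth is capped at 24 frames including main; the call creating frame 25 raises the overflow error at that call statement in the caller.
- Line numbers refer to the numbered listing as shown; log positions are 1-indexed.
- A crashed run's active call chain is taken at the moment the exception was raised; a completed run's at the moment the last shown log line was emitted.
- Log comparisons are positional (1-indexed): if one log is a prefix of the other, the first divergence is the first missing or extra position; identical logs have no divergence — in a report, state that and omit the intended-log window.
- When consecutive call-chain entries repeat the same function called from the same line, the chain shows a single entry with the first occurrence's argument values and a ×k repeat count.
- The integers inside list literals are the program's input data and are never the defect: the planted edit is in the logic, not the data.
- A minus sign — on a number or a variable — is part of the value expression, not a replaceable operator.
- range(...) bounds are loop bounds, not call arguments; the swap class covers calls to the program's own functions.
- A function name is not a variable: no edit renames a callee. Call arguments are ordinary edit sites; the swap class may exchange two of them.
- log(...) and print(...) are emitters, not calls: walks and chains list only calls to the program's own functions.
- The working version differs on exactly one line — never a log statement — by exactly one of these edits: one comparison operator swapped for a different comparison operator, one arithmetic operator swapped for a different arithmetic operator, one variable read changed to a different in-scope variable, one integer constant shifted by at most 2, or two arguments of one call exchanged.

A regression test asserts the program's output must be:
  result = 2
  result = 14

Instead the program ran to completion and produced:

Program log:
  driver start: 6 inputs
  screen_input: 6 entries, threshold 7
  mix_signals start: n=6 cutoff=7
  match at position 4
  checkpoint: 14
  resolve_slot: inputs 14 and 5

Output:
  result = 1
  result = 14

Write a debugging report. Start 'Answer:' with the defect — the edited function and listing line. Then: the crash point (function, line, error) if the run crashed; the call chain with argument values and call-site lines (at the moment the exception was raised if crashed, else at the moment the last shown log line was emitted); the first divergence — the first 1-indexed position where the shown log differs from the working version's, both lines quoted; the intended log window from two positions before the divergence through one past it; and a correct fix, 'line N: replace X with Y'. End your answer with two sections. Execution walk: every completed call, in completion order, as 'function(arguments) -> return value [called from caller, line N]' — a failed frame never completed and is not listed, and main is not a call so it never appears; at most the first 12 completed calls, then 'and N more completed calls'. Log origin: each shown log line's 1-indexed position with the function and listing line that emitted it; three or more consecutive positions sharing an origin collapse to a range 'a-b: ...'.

Answer: the defect is in resolve_slot at line 17.
Key fact: The two runs log identically and part ways only at the printed values.
Call chain: main -> resolve_slot(14, 5) (called at line 26).
First divergence: none — the logs agree in full.
Execution walk:
  mix_signals([4, 3, 1, 3, 7, 4], 7) -> 4  [called from screen_input, line 10]
  screen_input([4, 3, 1, 3, 7, 4], 7) -> 14  [called from main, line 24]
  resolve_slot(14, 5) -> 1  [called from main, line 26]
Log origin:
  1: logged in main at line 23
  2: logged in screen_input at line 9
  3: logged in mix_signals at line 2
  4: logged in mix_signals at line 5
  5: logged in main at line 25
  6: logged in resolve_slot at line 15
A correct fix: line 17: replace `low // low` with `floor // low`.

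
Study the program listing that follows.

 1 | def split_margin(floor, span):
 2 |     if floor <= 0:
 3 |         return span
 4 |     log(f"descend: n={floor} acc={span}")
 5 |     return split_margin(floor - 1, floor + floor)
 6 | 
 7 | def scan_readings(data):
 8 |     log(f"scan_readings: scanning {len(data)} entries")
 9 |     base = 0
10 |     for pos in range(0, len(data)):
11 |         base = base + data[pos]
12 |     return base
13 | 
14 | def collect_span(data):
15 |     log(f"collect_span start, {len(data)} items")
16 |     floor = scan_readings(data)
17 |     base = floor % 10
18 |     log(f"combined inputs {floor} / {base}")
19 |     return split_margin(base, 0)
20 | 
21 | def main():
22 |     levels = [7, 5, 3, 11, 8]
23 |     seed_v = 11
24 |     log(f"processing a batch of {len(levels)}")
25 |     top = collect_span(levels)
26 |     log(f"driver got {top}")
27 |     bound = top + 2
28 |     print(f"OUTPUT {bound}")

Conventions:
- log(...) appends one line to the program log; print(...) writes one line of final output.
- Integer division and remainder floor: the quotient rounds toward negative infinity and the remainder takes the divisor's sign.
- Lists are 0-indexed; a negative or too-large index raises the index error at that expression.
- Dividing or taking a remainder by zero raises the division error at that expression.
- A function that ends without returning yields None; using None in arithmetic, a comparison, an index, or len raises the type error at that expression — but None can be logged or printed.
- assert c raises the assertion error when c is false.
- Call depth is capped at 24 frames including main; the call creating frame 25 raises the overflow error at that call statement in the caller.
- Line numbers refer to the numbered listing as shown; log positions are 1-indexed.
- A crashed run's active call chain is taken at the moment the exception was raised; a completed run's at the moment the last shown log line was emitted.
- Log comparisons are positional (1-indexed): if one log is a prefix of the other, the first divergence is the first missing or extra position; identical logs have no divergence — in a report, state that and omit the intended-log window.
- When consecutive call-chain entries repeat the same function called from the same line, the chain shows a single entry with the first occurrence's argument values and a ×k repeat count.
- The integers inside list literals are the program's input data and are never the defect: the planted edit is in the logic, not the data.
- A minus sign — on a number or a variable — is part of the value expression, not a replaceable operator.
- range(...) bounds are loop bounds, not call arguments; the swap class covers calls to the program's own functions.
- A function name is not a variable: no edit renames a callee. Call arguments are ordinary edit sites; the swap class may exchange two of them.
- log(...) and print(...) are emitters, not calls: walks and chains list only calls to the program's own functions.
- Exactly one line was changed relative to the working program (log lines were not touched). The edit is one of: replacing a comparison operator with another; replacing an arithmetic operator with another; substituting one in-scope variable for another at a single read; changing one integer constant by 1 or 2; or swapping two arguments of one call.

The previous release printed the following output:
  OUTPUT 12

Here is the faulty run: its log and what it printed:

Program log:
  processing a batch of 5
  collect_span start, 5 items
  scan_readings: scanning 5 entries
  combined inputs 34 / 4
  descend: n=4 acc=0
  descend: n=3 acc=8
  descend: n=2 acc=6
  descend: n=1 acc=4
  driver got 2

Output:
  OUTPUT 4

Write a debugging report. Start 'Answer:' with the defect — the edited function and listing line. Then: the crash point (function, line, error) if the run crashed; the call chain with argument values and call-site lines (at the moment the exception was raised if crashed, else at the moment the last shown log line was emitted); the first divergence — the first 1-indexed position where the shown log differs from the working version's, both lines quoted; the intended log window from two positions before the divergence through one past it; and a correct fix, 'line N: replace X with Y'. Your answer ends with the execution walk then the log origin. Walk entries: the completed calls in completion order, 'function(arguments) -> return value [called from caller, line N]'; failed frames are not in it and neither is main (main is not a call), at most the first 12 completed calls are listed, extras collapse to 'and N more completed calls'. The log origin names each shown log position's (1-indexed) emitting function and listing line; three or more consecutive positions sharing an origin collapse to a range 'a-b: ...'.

Answer: the defect is in split_margin at line 5.
Key observation: Position 6 is the first bad log line: 'descend: n=3 acc=8' should read 'descend: n=3 acc=4'.
Call chain: main.
First divergence: position 6 — shown 'descend: n=3 acc=8', intended 'descend: n=3 acc=4'.
Intended log window:
  4: combined inputs 34 / 4
  5: descend: n=4 acc=0
  6: descend: n=3 acc=4
  7: descend: n=2 acc=7
Execution walk:
  scan_readings([7, 5, 3, 11, 8]) -> 34  [called from collect_span, line 16]
  split_margin(0, 2) -> 2  [called from split_margin, line 5]
  split_margin(1, 4) -> 2  [called from split_margin, line 5]
  split_margin(2, 6) -> 2  [called from split_margin, line 5]
  split_margin(3, 8) -> 2  [called from split_margin, line 5]
  split_margin(4, 0) -> 2  [called from collect_span, line 19]
  collect_span([7, 5, 3, 11, 8]) -> 2  [called from main, line 25]
Origin of each log line:
  1: from main, line 24
  2: from collect_span, line 15
  3: from scan_readings, line 8
  4: from collect_span, line 18
  5-8: from split_margin, line 4
  9: from main, line 26
A correct fix: line 5: replace `floor + floor` with `span + floor`.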